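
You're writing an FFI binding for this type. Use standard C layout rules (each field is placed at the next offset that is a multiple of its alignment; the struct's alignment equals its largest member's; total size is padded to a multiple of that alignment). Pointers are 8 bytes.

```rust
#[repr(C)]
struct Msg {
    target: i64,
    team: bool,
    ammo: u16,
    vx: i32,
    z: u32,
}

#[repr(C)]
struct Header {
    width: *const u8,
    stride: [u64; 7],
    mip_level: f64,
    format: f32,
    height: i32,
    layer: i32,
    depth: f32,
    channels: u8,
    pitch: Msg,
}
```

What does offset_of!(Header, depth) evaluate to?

84

Msg: 0..8  target  (8B, 8-aligned); 8..9  team  (1B, 1-aligned); 9..10  -- padding (1B); 10..12  ammo  (2B, 2-aligned); 12..16  vx  (4B, 4-aligned); 16..20  z  (4B, 4-aligned); 20..24  -- tail padding (4B); sizeof = 24, alignof = 8
0..8  width  (8B, 8-aligned)
8..64  stride  (56B, 8-aligned)
64..72  mip_level  (8B, 8-aligned)
72..76  format  (4B, 4-aligned)
76..80  height  (4B, 4-aligned)
80..84  layer  (4B, 4-aligned)
84..88  depth  (4B, 4-aligned)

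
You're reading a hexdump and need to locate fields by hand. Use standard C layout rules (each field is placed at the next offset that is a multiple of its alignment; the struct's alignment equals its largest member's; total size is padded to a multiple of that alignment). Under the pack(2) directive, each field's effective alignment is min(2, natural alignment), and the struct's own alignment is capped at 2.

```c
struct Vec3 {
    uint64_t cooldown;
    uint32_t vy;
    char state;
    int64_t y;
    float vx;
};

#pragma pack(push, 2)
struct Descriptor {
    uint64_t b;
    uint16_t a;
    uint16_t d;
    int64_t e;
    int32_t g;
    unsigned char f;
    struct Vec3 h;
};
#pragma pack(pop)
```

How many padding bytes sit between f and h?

1

Vec3: cooldown at 0 (size 8, align 8) → ends 8; vy at 8 (size 4, align 4) → ends 12; state at 12 (size 1, align 1) → ends 13; pad 3 to align 8 for y; y at 16 (size 8, align 8) → ends 24; vx at 24 (size 4, align 4) → ends 28; tail pad 4 to reach multiple of 8; total 32 bytes, alignment 8
b at 0 (size 8, align 2) → ends 8
a at 8 (size 2, align 2) → ends 10
d at 10 (size 2, align 2) → ends 12
e at 12 (size 8, align 2) → ends 20
g at 20 (size 4, align 2) → ends 24
f at 24 (size 1, align 1) → ends 25
pad 1 to align 2 for h
h at 26 (size 32, align 2) → ends 58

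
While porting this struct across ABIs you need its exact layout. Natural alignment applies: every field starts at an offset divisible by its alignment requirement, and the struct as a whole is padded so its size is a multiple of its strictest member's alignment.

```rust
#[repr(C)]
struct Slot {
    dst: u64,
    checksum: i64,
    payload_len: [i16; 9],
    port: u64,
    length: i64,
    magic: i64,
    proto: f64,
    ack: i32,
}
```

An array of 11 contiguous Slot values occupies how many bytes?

@0: dst [8B, align 8] → 8
@8: checksum [8B, align 8] → 16
@16: payload_len [18B, align 2] → 34
+6 pad (align 8)
@40: port [8B, align 8] → 48
@48: length [8B, align 8] → 56
@56: magic [8B, align 8] → 64
@64: proto [8B, align 8] → 72
@72: ack [4B, align 4] → 76
+4 tail pad (align 8)
size 80, align 8
array of 11: 11 × 80 = 880

880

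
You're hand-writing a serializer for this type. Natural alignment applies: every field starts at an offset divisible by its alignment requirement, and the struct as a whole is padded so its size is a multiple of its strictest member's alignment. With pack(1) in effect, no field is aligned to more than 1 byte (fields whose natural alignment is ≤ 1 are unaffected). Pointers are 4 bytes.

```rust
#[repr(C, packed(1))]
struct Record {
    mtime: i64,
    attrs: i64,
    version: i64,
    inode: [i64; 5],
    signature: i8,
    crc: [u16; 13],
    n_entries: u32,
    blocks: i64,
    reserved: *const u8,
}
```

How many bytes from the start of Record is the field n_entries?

91

@0: mtime [8B, align 1] → 8
@8: attrs [8B, align 1] → 16
@16: version [8B, align 1] → 24
@24: inode [40B, align 1] → 64
@64: signature [1B, align 1] → 65
@65: crc [26B, align 1] → 91
@91: n_entries [4B, align 1] → 95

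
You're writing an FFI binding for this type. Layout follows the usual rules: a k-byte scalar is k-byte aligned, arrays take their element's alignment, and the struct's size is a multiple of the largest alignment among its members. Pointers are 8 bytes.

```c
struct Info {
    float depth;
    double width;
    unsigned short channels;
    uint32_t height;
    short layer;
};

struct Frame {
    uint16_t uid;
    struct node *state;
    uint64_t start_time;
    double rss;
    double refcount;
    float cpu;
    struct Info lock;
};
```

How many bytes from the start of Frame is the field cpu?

40

Info: 0..4  depth  (4B, 4-aligned); 4..8  -- padding (4B); 8..16  width  (8B, 8-aligned); 16..18  channels  (2B, 2-aligned); 18..20  -- padding (2B); 20..24  height  (4B, 4-aligned); 24..26  layer  (2B, 2-aligned); 26..32  -- tail padding (6B); sizeof = 32, alignof = 8
0..2  uid  (2B, 2-aligned)
2..8  -- padding (6B)
8..16  state  (8B, 8-aligned)
16..24  start_time  (8B, 8-aligned)
24..32  rss  (8B, 8-aligned)
32..40  refcount  (8B, 8-aligned)
40..44  cpu  (4B, 4-aligned)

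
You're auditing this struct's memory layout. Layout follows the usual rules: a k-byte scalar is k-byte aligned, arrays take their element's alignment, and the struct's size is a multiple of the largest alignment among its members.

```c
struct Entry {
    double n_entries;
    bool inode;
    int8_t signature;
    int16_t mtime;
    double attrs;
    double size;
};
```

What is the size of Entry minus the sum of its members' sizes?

n_entries at 0 (size 8, align 8) → ends 8
inode at 8 (size 1, align 1) → ends 9
signature at 9 (size 1, align 1) → ends 10
mtime at 10 (size 2, align 2) → ends 12
pad 4 to align 8 for attrs
attrs at 16 (size 8, align 8) → ends 24
size at 24 (size 8, align 8) → ends 32
total 32 bytes, alignment 8
data bytes 28, size 32 → padding 4

4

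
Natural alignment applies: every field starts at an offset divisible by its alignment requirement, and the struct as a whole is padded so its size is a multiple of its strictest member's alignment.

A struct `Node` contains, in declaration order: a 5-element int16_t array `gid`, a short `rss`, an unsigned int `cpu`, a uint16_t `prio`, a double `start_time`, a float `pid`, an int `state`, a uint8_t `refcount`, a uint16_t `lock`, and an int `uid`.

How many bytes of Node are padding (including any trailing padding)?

7

@0: gid [10B, align 2] → 10
@10: rss [2B, align 2] → 12
@12: cpu [4B, align 4] → 16
@16: prio [2B, align 2] → 18
+6 pad (align 8)
@24: start_time [8B, align 8] → 32
@32: pid [4B, align 4] → 36
@36: state [4B, align 4] → 40
@40: refcount [1B, align 1] → 41
+1 pad (align 2)
@42: lock [2B, align 2] → 44
@44: uid [4B, align 4] → 48
size 48, align 8
data bytes 41, size 48 → padding 7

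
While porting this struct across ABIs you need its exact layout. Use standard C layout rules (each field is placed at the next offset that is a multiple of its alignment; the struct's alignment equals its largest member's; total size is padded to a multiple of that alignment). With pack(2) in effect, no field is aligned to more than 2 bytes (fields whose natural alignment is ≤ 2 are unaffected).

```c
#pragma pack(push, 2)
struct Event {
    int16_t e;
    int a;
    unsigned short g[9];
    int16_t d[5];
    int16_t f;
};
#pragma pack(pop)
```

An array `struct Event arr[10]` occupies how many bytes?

@0: e [2B, align 2] → 2
@2: a [4B, align 2] → 6
@6: g [18B, align 2] → 24
@24: d [10B, align 2] → 34
@34: f [2B, align 2] → 36
size 36, align 2
array of 10: 10 × 36 = 360

360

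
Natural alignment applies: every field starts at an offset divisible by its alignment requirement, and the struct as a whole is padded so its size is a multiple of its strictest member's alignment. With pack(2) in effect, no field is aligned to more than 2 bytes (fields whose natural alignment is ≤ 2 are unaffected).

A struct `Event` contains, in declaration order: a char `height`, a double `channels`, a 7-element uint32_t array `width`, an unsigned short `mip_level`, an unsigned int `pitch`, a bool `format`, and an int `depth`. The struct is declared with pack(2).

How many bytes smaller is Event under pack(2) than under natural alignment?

14

natural layout:
  @0: height [1B, align 1] → 1
  +7 pad (align 8)
  @8: channels [8B, align 8] → 16
  @16: width [28B, align 4] → 44
  @44: mip_level [2B, align 2] → 46
  +2 pad (align 4)
  @48: pitch [4B, align 4] → 52
  @52: format [1B, align 1] → 53
  +3 pad (align 4)
  @56: depth [4B, align 4] → 60
  +4 tail pad (align 8)
  size 64, align 8
packed(2) layout:
  @0: height [1B, align 1] → 1
  +1 pad (align 2)
  @2: channels [8B, align 2] → 10
  @10: width [28B, align 2] → 38
  @38: mip_level [2B, align 2] → 40
  @40: pitch [4B, align 2] → 44
  @44: format [1B, align 1] → 45
  +1 pad (align 2)
  @46: depth [4B, align 2] → 50
  size 50, align 2
64 − 50 = 14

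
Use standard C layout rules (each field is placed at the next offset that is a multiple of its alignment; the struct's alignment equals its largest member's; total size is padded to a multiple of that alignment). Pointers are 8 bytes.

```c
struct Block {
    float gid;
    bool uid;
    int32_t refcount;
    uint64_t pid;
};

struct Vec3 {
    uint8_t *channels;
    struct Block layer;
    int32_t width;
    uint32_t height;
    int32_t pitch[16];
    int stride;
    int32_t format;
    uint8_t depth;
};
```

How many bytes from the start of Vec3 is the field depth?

112

Block: 0..4  gid  (4B, 4-aligned); 4..5  uid  (1B, 1-aligned); 5..8  -- padding (3B); 8..12  refcount  (4B, 4-aligned); 12..16  -- padding (4B); 16..24  pid  (8B, 8-aligned); sizeof = 24, alignof = 8
0..8  channels  (8B, 8-aligned)
8..32  layer  (24B, 8-aligned)
32..36  width  (4B, 4-aligned)
36..40  height  (4B, 4-aligned)
40..104  pitch  (64B, 4-aligned)
104..108  stride  (4B, 4-aligned)
108..112  format  (4B, 4-aligned)
112..113  depth  (1B, 1-aligned)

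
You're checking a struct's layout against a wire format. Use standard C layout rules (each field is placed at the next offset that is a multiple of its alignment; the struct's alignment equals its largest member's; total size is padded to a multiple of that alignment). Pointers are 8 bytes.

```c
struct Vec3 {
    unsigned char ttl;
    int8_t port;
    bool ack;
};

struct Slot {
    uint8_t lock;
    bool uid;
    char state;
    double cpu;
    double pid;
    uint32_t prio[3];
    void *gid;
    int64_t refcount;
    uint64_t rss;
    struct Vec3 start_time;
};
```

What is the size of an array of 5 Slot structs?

360

Vec3: ttl at 0 (size 1, align 1) → ends 1; port at 1 (size 1, align 1) → ends 2; ack at 2 (size 1, align 1) → ends 3; total 3 bytes, alignment 1
lock at 0 (size 1, align 1) → ends 1
uid at 1 (size 1, align 1) → ends 2
state at 2 (size 1, align 1) → ends 3
pad 5 to align 8 for cpu
cpu at 8 (size 8, align 8) → ends 16
pid at 16 (size 8, align 8) → ends 24
prio at 24 (size 12, align 4) → ends 36
pad 4 to align 8 for gid
gid at 40 (size 8, align 8) → ends 48
refcount at 48 (size 8, align 8) → ends 56
rss at 56 (size 8, align 8) → ends 64
start_time at 64 (size 3, align 1) → ends 67
tail pad 5 to reach multiple of 8
total 72 bytes, alignment 8
array of 5: 5 × 72 = 360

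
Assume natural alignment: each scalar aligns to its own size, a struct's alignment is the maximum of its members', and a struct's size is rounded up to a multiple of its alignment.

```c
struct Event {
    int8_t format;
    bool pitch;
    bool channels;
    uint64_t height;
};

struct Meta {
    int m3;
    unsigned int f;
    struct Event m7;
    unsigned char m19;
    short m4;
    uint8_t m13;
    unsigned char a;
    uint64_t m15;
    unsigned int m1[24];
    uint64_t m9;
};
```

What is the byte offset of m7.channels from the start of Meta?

Event: format at 0 (size 1, align 1) → ends 1; pitch at 1 (size 1, align 1) → ends 2; channels at 2 (size 1, align 1) → ends 3; pad 5 to align 8 for height; height at 8 (size 8, align 8) → ends 16; total 16 bytes, alignment 8
m3 at 0 (size 4, align 4) → ends 4
f at 4 (size 4, align 4) → ends 8
m7 at 8 (size 16, align 8) → ends 24
within Event: channels at 2
8 + 2 = 10

10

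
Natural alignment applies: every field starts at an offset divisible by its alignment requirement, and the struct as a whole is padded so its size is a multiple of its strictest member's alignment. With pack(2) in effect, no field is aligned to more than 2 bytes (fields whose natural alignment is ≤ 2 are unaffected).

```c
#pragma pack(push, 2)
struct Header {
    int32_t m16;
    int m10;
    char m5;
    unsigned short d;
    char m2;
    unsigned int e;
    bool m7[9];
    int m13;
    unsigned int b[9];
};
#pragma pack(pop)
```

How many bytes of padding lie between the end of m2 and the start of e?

@0: m16 [4B, align 2] → 4
@4: m10 [4B, align 2] → 8
@8: m5 [1B, align 1] → 9
+1 pad (align 2)
@10: d [2B, align 2] → 12
@12: m2 [1B, align 1] → 13
+1 pad (align 2)
@14: e [4B, align 2] → 18

1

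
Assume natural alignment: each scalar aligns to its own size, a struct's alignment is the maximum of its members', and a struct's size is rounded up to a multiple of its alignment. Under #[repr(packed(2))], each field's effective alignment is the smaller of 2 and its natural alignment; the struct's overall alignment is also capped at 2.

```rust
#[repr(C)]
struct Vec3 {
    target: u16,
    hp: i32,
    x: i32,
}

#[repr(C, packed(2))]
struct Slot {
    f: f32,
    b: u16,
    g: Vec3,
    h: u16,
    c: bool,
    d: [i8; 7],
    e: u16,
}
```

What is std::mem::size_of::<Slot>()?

Vec3: 0..2  target  (2B, 2-aligned); 2..4  -- padding (2B); 4..8  hp  (4B, 4-aligned); 8..12  x  (4B, 4-aligned); sizeof = 12, alignof = 4
0..4  f  (4B, 2-aligned)
4..6  b  (2B, 2-aligned)
6..18  g  (12B, 2-aligned)
18..20  h  (2B, 2-aligned)
20..21  c  (1B, 1-aligned)
21..28  d  (7B, 1-aligned)
28..30  e  (2B, 2-aligned)
sizeof = 30, alignof = 2

30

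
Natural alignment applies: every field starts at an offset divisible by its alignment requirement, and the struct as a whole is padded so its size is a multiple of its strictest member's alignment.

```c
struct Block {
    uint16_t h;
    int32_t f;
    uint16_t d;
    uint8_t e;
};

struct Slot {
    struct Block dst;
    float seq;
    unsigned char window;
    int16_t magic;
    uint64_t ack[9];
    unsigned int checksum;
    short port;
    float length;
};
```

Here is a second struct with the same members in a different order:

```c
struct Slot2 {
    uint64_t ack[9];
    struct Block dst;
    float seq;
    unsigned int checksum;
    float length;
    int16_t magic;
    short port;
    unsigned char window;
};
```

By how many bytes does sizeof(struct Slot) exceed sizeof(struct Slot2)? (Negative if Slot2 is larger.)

8

Block: @0: h [2B, align 2] → 2; +2 pad (align 4); @4: f [4B, align 4] → 8; @8: d [2B, align 2] → 10; @10: e [1B, align 1] → 11; +1 tail pad (align 4); size 12, align 4
@0: dst [12B, align 4] → 12
@12: seq [4B, align 4] → 16
@16: window [1B, align 1] → 17
+1 pad (align 2)
@18: magic [2B, align 2] → 20
+4 pad (align 8)
@24: ack [72B, align 8] → 96
@96: checksum [4B, align 4] → 100
@100: port [2B, align 2] → 102
+2 pad (align 4)
@104: length [4B, align 4] → 108
+4 tail pad (align 8)
size 112, align 8
— Slot2 —
@0: ack [72B, align 8] → 72
@72: dst [12B, align 4] → 84
@84: seq [4B, align 4] → 88
@88: checksum [4B, align 4] → 92
@92: length [4B, align 4] → 96
@96: magic [2B, align 2] → 98
@98: port [2B, align 2] → 100
@100: window [1B, align 1] → 101
+3 tail pad (align 8)
size 104, align 8
112 − 104 = 8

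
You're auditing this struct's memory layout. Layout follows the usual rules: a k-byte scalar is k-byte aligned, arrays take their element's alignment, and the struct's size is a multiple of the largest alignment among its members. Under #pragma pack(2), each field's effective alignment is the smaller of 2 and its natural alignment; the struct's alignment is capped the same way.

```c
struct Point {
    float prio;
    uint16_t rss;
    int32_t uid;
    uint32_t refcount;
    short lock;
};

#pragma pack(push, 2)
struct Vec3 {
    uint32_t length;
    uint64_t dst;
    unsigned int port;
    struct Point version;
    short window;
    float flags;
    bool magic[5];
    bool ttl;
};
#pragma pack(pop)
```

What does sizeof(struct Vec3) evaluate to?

48 bytes

Point: @0: prio [4B, align 4] → 4; @4: rss [2B, align 2] → 6; +2 pad (align 4); @8: uid [4B, align 4] → 12; @12: refcount [4B, align 4] → 16; @16: lock [2B, align 2] → 18; +2 tail pad (align 4); size 20, align 4
@0: length [4B, align 2] → 4
@4: dst [8B, align 2] → 12
@12: port [4B, align 2] → 16
@16: version [20B, align 2] → 36
@36: window [2B, align 2] → 38
@38: flags [4B, align 2] → 42
@42: magic [5B, align 1] → 47
@47: ttl [1B, align 1] → 48
size 48, align 2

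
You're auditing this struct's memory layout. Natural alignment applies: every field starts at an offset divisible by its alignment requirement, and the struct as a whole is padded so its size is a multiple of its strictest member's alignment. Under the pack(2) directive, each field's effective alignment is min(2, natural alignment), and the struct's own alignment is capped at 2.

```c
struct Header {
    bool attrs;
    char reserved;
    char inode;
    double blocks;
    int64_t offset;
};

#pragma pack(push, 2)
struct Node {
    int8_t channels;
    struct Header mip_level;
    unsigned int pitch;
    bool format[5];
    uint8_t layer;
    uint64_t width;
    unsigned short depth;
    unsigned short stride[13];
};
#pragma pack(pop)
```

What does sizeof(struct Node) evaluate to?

Header: attrs at 0 (size 1, align 1) → ends 1; reserved at 1 (size 1, align 1) → ends 2; inode at 2 (size 1, align 1) → ends 3; pad 5 to align 8 for blocks; blocks at 8 (size 8, align 8) → ends 16; offset at 16 (size 8, align 8) → ends 24; total 24 bytes, alignment 8
channels at 0 (size 1, align 1) → ends 1
pad 1 to align 2 for mip_level
mip_level at 2 (size 24, align 2) → ends 26
pitch at 26 (size 4, align 2) → ends 30
format at 30 (size 5, align 1) → ends 35
layer at 35 (size 1, align 1) → ends 36
width at 36 (size 8, align 2) → ends 44
depth at 44 (size 2, align 2) → ends 46
stride at 46 (size 26, align 2) → ends 72
total 72 bytes, alignment 2

72 bytes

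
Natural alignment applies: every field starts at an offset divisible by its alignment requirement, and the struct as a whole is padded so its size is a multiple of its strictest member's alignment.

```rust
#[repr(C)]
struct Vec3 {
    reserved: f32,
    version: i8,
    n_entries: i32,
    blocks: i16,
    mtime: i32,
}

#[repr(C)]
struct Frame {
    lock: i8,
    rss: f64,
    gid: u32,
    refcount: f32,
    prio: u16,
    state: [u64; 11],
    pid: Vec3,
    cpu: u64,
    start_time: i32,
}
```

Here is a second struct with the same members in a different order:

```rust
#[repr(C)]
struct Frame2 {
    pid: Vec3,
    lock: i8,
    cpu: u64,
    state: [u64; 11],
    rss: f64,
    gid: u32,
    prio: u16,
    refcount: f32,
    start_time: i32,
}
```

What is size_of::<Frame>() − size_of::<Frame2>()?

16

Vec3: reserved at 0 (size 4, align 4) → ends 4; version at 4 (size 1, align 1) → ends 5; pad 3 to align 4 for n_entries; n_entries at 8 (size 4, align 4) → ends 12; blocks at 12 (size 2, align 2) → ends 14; pad 2 to align 4 for mtime; mtime at 16 (size 4, align 4) → ends 20; total 20 bytes, alignment 4
lock at 0 (size 1, align 1) → ends 1
pad 7 to align 8 for rss
rss at 8 (size 8, align 8) → ends 16
gid at 16 (size 4, align 4) → ends 20
refcount at 20 (size 4, align 4) → ends 24
prio at 24 (size 2, align 2) → ends 26
pad 6 to align 8 for state
state at 32 (size 88, align 8) → ends 120
pid at 120 (size 20, align 4) → ends 140
pad 4 to align 8 for cpu
cpu at 144 (size 8, align 8) → ends 152
start_time at 152 (size 4, align 4) → ends 156
tail pad 4 to reach multiple of 8
total 160 bytes, alignment 8
— Frame2 —
pid at 0 (size 20, align 4) → ends 20
lock at 20 (size 1, align 1) → ends 21
pad 3 to align 8 for cpu
cpu at 24 (size 8, align 8) → ends 32
state at 32 (size 88, align 8) → ends 120
rss at 120 (size 8, align 8) → ends 128
gid at 128 (size 4, align 4) → ends 132
prio at 132 (size 2, align 2) → ends 134
pad 2 to align 4 for refcount
refcount at 136 (size 4, align 4) → ends 140
start_time at 140 (size 4, align 4) → ends 144
total 144 bytes, alignment 8
160 − 144 = 16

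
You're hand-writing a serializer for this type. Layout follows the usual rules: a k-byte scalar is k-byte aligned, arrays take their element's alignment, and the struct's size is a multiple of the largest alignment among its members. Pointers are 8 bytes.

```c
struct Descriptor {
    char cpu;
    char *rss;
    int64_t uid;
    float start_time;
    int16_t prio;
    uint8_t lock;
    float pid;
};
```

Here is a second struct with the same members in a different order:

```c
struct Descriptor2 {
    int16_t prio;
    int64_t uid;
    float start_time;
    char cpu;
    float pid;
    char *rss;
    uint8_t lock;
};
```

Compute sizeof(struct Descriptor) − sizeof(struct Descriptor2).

@0: cpu [1B, align 1] → 1
+7 pad (align 8)
@8: rss [8B, align 8] → 16
@16: uid [8B, align 8] → 24
@24: start_time [4B, align 4] → 28
@28: prio [2B, align 2] → 30
@30: lock [1B, align 1] → 31
+1 pad (align 4)
@32: pid [4B, align 4] → 36
+4 tail pad (align 8)
size 40, align 8
— Descriptor2 —
@0: prio [2B, align 2] → 2
+6 pad (align 8)
@8: uid [8B, align 8] → 16
@16: start_time [4B, align 4] → 20
@20: cpu [1B, align 1] → 21
+3 pad (align 4)
@24: pid [4B, align 4] → 28
+4 pad (align 8)
@32: rss [8B, align 8] → 40
@40: lock [1B, align 1] → 41
+7 tail pad (align 8)
size 48, align 8
40 − 48 = -8

-8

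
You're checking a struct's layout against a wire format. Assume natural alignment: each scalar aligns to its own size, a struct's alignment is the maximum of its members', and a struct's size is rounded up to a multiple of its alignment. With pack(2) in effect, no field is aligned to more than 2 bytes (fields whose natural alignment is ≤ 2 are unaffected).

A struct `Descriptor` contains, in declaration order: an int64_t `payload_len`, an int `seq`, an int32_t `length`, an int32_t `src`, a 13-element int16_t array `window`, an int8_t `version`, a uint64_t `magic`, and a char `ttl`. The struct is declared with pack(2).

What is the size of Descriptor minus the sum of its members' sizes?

0..8  payload_len  (8B, 2-aligned)
8..12  seq  (4B, 2-aligned)
12..16  length  (4B, 2-aligned)
16..20  src  (4B, 2-aligned)
20..46  window  (26B, 2-aligned)
46..47  version  (1B, 1-aligned)
47..48  -- padding (1B)
48..56  magic  (8B, 2-aligned)
56..57  ttl  (1B, 1-aligned)
57..58  -- tail padding (1B)
sizeof = 58, alignof = 2
data bytes 56, size 58 → padding 2

2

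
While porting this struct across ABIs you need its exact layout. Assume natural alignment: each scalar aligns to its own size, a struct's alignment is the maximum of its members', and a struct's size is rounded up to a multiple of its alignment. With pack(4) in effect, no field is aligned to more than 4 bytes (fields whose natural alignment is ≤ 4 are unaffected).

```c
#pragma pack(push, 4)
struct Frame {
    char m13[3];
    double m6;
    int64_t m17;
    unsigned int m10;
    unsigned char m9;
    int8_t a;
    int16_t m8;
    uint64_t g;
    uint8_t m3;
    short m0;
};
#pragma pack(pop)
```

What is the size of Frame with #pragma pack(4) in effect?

40

@0: m13 [3B, align 1] → 3
+1 pad (align 4)
@4: m6 [8B, align 4] → 12
@12: m17 [8B, align 4] → 20
@20: m10 [4B, align 4] → 24
@24: m9 [1B, align 1] → 25
@25: a [1B, align 1] → 26
@26: m8 [2B, align 2] → 28
@28: g [8B, align 4] → 36
@36: m3 [1B, align 1] → 37
+1 pad (align 2)
@38: m0 [2B, align 2] → 40
size 40, align 4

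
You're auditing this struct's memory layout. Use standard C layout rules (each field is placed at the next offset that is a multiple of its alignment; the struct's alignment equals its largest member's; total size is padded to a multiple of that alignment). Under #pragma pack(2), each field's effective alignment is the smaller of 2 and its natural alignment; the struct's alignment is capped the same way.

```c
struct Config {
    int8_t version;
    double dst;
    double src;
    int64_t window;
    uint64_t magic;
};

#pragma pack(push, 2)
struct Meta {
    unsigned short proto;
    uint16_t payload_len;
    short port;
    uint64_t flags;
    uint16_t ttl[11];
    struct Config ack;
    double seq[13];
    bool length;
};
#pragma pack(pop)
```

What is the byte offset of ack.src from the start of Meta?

Config: @0: version [1B, align 1] → 1; +7 pad (align 8); @8: dst [8B, align 8] → 16; @16: src [8B, align 8] → 24; @24: window [8B, align 8] → 32; @32: magic [8B, align 8] → 40; size 40, align 8
@0: proto [2B, align 2] → 2
@2: payload_len [2B, align 2] → 4
@4: port [2B, align 2] → 6
@6: flags [8B, align 2] → 14
@14: ttl [22B, align 2] → 36
@36: ack [40B, align 2] → 76
within Config: src at 16
36 + 16 = 52

52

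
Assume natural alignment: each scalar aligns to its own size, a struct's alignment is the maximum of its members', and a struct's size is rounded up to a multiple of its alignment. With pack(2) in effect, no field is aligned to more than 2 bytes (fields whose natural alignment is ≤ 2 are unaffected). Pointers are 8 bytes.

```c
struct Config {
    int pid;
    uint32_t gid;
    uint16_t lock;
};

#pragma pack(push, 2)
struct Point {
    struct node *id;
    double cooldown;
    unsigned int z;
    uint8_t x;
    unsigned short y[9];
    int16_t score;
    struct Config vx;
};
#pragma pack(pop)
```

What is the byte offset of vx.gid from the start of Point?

46

Config: 0..4  pid  (4B, 4-aligned); 4..8  gid  (4B, 4-aligned); 8..10  lock  (2B, 2-aligned); 10..12  -- tail padding (2B); sizeof = 12, alignof = 4
0..8  id  (8B, 2-aligned)
8..16  cooldown  (8B, 2-aligned)
16..20  z  (4B, 2-aligned)
20..21  x  (1B, 1-aligned)
21..22  -- padding (1B)
22..40  y  (18B, 2-aligned)
40..42  score  (2B, 2-aligned)
42..54  vx  (12B, 2-aligned)
within Config: gid at 4
42 + 4 = 46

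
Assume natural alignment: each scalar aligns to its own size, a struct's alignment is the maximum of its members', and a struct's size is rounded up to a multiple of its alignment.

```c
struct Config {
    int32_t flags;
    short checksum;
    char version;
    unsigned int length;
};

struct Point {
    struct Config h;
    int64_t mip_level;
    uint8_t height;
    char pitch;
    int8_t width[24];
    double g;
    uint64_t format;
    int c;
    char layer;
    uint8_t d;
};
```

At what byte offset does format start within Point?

Config: 0..4  flags  (4B, 4-aligned); 4..6  checksum  (2B, 2-aligned); 6..7  version  (1B, 1-aligned); 7..8  -- padding (1B); 8..12  length  (4B, 4-aligned); sizeof = 12, alignof = 4
0..12  h  (12B, 4-aligned)
12..16  -- padding (4B)
16..24  mip_level  (8B, 8-aligned)
24..25  height  (1B, 1-aligned)
25..26  pitch  (1B, 1-aligned)
26..50  width  (24B, 1-aligned)
50..56  -- padding (6B)
56..64  g  (8B, 8-aligned)
64..72  format  (8B, 8-aligned)

64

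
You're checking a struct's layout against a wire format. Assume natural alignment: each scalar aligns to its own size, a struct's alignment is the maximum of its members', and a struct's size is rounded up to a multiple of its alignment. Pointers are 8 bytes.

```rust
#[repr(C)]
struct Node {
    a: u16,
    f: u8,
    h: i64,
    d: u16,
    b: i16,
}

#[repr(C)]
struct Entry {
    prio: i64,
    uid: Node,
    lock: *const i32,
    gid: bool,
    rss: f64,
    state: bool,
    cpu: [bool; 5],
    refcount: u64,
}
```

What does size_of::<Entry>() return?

Node: 0..2  a  (2B, 2-aligned); 2..3  f  (1B, 1-aligned); 3..8  -- padding (5B); 8..16  h  (8B, 8-aligned); 16..18  d  (2B, 2-aligned); 18..20  b  (2B, 2-aligned); 20..24  -- tail padding (4B); sizeof = 24, alignof = 8
0..8  prio  (8B, 8-aligned)
8..32  uid  (24B, 8-aligned)
32..40  lock  (8B, 8-aligned)
40..41  gid  (1B, 1-aligned)
41..48  -- padding (7B)
48..56  rss  (8B, 8-aligned)
56..57  state  (1B, 1-aligned)
57..62  cpu  (5B, 1-aligned)
62..64  -- padding (2B)
64..72  refcount  (8B, 8-aligned)
sizeof = 72, alignof = 8

72 bytes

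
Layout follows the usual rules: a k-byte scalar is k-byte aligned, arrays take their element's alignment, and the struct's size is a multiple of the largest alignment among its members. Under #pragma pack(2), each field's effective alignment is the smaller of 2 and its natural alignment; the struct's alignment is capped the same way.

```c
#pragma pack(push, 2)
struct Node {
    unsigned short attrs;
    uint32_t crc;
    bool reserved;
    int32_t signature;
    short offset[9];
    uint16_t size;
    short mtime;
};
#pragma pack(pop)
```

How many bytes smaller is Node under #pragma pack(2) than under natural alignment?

natural layout:
  @0: attrs [2B, align 2] → 2
  +2 pad (align 4)
  @4: crc [4B, align 4] → 8
  @8: reserved [1B, align 1] → 9
  +3 pad (align 4)
  @12: signature [4B, align 4] → 16
  @16: offset [18B, align 2] → 34
  @34: size [2B, align 2] → 36
  @36: mtime [2B, align 2] → 38
  +2 tail pad (align 4)
  size 40, align 4
packed(2) layout:
  @0: attrs [2B, align 2] → 2
  @2: crc [4B, align 2] → 6
  @6: reserved [1B, align 1] → 7
  +1 pad (align 2)
  @8: signature [4B, align 2] → 12
  @12: offset [18B, align 2] → 30
  @30: size [2B, align 2] → 32
  @32: mtime [2B, align 2] → 34
  size 34, align 2
40 − 34 = 6

6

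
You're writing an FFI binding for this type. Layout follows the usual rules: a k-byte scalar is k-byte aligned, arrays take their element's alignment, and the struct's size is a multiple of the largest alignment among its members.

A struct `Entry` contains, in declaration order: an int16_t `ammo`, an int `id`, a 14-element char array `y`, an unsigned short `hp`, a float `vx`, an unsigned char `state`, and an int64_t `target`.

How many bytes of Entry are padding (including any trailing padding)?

ammo at 0 (size 2, align 2) → ends 2
pad 2 to align 4 for id
id at 4 (size 4, align 4) → ends 8
y at 8 (size 14, align 1) → ends 22
hp at 22 (size 2, align 2) → ends 24
vx at 24 (size 4, align 4) → ends 28
state at 28 (size 1, align 1) → ends 29
pad 3 to align 8 for target
target at 32 (size 8, align 8) → ends 40
total 40 bytes, alignment 8
data bytes 35, size 40 → padding 5

5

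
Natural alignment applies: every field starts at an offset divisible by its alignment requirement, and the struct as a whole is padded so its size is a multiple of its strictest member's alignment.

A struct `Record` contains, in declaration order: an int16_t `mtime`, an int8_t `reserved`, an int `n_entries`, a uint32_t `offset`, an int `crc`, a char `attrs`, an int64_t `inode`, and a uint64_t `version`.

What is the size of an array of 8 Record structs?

mtime at 0 (size 2, align 2) → ends 2
reserved at 2 (size 1, align 1) → ends 3
pad 1 to align 4 for n_entries
n_entries at 4 (size 4, align 4) → ends 8
offset at 8 (size 4, align 4) → ends 12
crc at 12 (size 4, align 4) → ends 16
attrs at 16 (size 1, align 1) → ends 17
pad 7 to align 8 for inode
inode at 24 (size 8, align 8) → ends 32
version at 32 (size 8, align 8) → ends 40
total 40 bytes, alignment 8
array of 8: 8 × 40 = 320

320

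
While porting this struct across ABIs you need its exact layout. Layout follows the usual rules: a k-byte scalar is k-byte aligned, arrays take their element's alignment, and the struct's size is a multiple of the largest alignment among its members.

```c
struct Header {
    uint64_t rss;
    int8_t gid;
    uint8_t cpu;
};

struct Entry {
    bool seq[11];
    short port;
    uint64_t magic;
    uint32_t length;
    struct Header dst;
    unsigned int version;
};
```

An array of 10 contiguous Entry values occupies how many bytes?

Header: rss at 0 (size 8, align 8) → ends 8; gid at 8 (size 1, align 1) → ends 9; cpu at 9 (size 1, align 1) → ends 10; tail pad 6 to reach multiple of 8; total 16 bytes, alignment 8
seq at 0 (size 11, align 1) → ends 11
pad 1 to align 2 for port
port at 12 (size 2, align 2) → ends 14
pad 2 to align 8 for magic
magic at 16 (size 8, align 8) → ends 24
length at 24 (size 4, align 4) → ends 28
pad 4 to align 8 for dst
dst at 32 (size 16, align 8) → ends 48
version at 48 (size 4, align 4) → ends 52
tail pad 4 to reach multiple of 8
total 56 bytes, alignment 8
array of 10: 10 × 56 = 560

560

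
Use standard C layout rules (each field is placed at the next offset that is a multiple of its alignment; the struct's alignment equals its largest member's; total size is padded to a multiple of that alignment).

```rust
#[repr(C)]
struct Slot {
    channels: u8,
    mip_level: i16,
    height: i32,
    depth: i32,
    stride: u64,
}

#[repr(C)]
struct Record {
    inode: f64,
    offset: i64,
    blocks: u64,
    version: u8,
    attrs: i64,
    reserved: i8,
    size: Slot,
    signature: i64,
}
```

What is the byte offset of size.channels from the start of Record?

48

Slot: channels at 0 (size 1, align 1) → ends 1; pad 1 to align 2 for mip_level; mip_level at 2 (size 2, align 2) → ends 4; height at 4 (size 4, align 4) → ends 8; depth at 8 (size 4, align 4) → ends 12; pad 4 to align 8 for stride; stride at 16 (size 8, align 8) → ends 24; total 24 bytes, alignment 8
inode at 0 (size 8, align 8) → ends 8
offset at 8 (size 8, align 8) → ends 16
blocks at 16 (size 8, align 8) → ends 24
version at 24 (size 1, align 1) → ends 25
pad 7 to align 8 for attrs
attrs at 32 (size 8, align 8) → ends 40
reserved at 40 (size 1, align 1) → ends 41
pad 7 to align 8 for size
size at 48 (size 24, align 8) → ends 72
within Slot: channels at 0
48 + 0 = 48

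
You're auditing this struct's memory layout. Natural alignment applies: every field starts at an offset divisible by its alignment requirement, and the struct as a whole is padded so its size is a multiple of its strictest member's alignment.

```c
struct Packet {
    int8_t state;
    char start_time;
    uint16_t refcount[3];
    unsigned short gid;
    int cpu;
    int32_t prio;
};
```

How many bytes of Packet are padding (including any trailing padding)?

@0: state [1B, align 1] → 1
@1: start_time [1B, align 1] → 2
@2: refcount [6B, align 2] → 8
@8: gid [2B, align 2] → 10
+2 pad (align 4)
@12: cpu [4B, align 4] → 16
@16: prio [4B, align 4] → 20
size 20, align 4
data bytes 18, size 20 → padding 2

2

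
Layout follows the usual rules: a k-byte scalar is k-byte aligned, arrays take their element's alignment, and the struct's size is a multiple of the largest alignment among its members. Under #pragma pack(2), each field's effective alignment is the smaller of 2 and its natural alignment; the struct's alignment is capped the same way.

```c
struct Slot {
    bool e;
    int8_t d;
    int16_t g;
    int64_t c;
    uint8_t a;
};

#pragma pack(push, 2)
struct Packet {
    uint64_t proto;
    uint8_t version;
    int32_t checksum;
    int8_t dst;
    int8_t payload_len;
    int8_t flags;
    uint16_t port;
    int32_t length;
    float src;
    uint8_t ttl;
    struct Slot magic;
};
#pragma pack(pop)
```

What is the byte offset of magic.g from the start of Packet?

Slot: e at 0 (size 1, align 1) → ends 1; d at 1 (size 1, align 1) → ends 2; g at 2 (size 2, align 2) → ends 4; pad 4 to align 8 for c; c at 8 (size 8, align 8) → ends 16; a at 16 (size 1, align 1) → ends 17; tail pad 7 to reach multiple of 8; total 24 bytes, alignment 8
proto at 0 (size 8, align 2) → ends 8
version at 8 (size 1, align 1) → ends 9
pad 1 to align 2 for checksum
checksum at 10 (size 4, align 2) → ends 14
dst at 14 (size 1, align 1) → ends 15
payload_len at 15 (size 1, align 1) → ends 16
flags at 16 (size 1, align 1) → ends 17
pad 1 to align 2 for port
port at 18 (size 2, align 2) → ends 20
length at 20 (size 4, align 2) → ends 24
src at 24 (size 4, align 2) → ends 28
ttl at 28 (size 1, align 1) → ends 29
pad 1 to align 2 for magic
magic at 30 (size 24, align 2) → ends 54
within Slot: g at 2
30 + 2 = 32

32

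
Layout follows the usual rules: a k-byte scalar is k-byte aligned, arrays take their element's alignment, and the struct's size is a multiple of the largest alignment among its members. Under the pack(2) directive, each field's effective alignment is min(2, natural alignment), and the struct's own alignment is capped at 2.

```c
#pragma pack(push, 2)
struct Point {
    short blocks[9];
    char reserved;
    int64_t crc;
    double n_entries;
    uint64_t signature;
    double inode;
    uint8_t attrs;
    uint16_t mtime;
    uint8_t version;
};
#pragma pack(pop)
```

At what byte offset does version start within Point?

56

@0: blocks [18B, align 2] → 18
@18: reserved [1B, align 1] → 19
+1 pad (align 2)
@20: crc [8B, align 2] → 28
@28: n_entries [8B, align 2] → 36
@36: signature [8B, align 2] → 44
@44: inode [8B, align 2] → 52
@52: attrs [1B, align 1] → 53
+1 pad (align 2)
@54: mtime [2B, align 2] → 56
@56: version [1B, align 1] → 57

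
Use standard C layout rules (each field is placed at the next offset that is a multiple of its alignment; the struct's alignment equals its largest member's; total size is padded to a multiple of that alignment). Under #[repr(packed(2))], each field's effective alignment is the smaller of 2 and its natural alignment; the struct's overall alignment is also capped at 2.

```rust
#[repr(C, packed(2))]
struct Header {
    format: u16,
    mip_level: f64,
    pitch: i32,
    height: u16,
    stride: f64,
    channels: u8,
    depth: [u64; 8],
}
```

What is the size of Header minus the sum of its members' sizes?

@0: format [2B, align 2] → 2
@2: mip_level [8B, align 2] → 10
@10: pitch [4B, align 2] → 14
@14: height [2B, align 2] → 16
@16: stride [8B, align 2] → 24
@24: channels [1B, align 1] → 25
+1 pad (align 2)
@26: depth [64B, align 2] → 90
size 90, align 2
data bytes 89, size 90 → padding 1

1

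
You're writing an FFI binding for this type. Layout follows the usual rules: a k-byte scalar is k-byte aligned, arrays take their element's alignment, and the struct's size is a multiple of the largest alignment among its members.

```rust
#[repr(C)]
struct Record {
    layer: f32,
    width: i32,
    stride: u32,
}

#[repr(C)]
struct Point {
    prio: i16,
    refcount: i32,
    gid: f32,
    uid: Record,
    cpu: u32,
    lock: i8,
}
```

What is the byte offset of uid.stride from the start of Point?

Record: 0..4  layer  (4B, 4-aligned); 4..8  width  (4B, 4-aligned); 8..12  stride  (4B, 4-aligned); sizeof = 12, alignof = 4
0..2  prio  (2B, 2-aligned)
2..4  -- padding (2B)
4..8  refcount  (4B, 4-aligned)
8..12  gid  (4B, 4-aligned)
12..24  uid  (12B, 4-aligned)
within Record: stride at 8
12 + 8 = 20

20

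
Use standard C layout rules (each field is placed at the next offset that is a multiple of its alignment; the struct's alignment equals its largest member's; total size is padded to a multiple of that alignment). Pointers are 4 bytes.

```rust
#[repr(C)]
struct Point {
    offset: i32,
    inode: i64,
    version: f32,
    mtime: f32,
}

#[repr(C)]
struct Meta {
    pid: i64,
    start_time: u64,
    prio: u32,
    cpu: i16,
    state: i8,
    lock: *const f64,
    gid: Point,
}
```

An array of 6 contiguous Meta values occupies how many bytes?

336

Point: offset at 0 (size 4, align 4) → ends 4; pad 4 to align 8 for inode; inode at 8 (size 8, align 8) → ends 16; version at 16 (size 4, align 4) → ends 20; mtime at 20 (size 4, align 4) → ends 24; total 24 bytes, alignment 8
pid at 0 (size 8, align 8) → ends 8
start_time at 8 (size 8, align 8) → ends 16
prio at 16 (size 4, align 4) → ends 20
cpu at 20 (size 2, align 2) → ends 22
state at 22 (size 1, align 1) → ends 23
pad 1 to align 4 for lock
lock at 24 (size 4, align 4) → ends 28
pad 4 to align 8 for gid
gid at 32 (size 24, align 8) → ends 56
total 56 bytes, alignment 8
array of 6: 6 × 56 = 336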